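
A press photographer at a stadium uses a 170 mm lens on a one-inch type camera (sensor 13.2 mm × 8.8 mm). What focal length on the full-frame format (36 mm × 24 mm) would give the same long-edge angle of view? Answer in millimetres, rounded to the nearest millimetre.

Equal angle of view means equal width/f ratio, so f₂ = f₁ · (width₂/width₁) = 170 × 36/13.2.
f₂ = 170 × 2.72727 ≈ 463.636 mm.

464 mm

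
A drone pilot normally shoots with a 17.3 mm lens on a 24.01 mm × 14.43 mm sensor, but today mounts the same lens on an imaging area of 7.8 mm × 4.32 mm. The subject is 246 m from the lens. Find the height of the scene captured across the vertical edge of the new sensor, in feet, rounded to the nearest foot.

202 ft

The focal length stays 17.3 mm; the relevant sensor dimension is now h = 4.32 mm. Object distance dₒ = 246 m = 246000 mm.
Thin-lens field height W = h·(dₒ − f)/f = 4.32 × (246000 − 17.3)/17.3 ≈ 61424.582 mm = 61424.582/304.8 ft = 201.524 ft.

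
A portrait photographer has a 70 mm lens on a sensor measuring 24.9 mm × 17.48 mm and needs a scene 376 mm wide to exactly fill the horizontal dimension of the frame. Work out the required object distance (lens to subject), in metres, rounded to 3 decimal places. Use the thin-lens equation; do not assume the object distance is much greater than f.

1.127 m

Magnification m = w/W = dᵢ/dₒ; combined with 1/f = 1/dₒ + 1/dᵢ this gives dₒ = f·(1 + W/w).
dₒ = 70 mm × (1 + 376/24.9) = 70 × 16.1004 ≈ 1127.028 mm = 1.12703 m.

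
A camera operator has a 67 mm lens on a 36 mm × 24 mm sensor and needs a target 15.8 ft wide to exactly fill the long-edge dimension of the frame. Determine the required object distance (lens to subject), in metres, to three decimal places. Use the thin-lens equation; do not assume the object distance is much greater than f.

9.030 m

W: 15.8 ft × 304.8 mm/ft = 4815.84 mm.
Magnification m = w/W = dᵢ/dₒ; combined with 1/f = 1/dₒ + 1/dᵢ this gives dₒ = f·(1 + W/w).
dₒ = 67 mm × (1 + 4815.84/36) = 67 × 134.7733 ≈ 9029.813 mm = 9.02981 m.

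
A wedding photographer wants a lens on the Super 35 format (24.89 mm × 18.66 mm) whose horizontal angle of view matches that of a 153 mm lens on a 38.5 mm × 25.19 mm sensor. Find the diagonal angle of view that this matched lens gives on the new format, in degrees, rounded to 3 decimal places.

Equal horizontal AOV ⇒ f₂ = f₁ · 24.89/38.5 = 153 × 0.64649 ≈ 98.9135 mm.
Sensor diagonal = √(24.89² + 18.66²) = √967.7077 ≈ 31.1080 mm.
Diagonal AOV on the new format = 2·arctan(31.1080 / (2 × 98.9135)) = 2·arctan(0.15725) ≈ 17.8730°.

17.873°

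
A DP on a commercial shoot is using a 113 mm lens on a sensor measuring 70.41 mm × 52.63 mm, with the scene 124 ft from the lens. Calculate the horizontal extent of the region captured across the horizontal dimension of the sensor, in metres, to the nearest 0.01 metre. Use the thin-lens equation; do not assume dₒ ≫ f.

23.48 m

dₒ: 124 ft × 304.8 mm/ft = 37795.20 mm.
Similar triangles through the lens centre give W/dₒ = w/dᵢ; with 1/f = 1/dₒ + 1/dᵢ this gives W = w·(dₒ − f)/f.
W = 70.41 mm × (37795.2 − 113) / 113 = 70.41 × 333.4708 ≈ 23479.678 mm = 23.4797 m.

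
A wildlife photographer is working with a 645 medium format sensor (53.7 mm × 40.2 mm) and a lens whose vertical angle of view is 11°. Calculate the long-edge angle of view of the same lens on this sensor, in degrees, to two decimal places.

14.66°

From the vertical AOV: f = 40.2 / (2·tan(5.5°)) = 40.2 / 0.19258 ≈ 208.7465 mm.
Long-edge AOV = 2·arctan(53.7 / (2 × 208.7465)) = 2·arctan(0.12862) ≈ 14.6588°.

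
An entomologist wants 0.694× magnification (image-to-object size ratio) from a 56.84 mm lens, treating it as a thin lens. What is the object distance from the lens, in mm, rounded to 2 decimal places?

With m = dᵢ/dₒ and 1/f = 1/dₒ + 1/dᵢ, substituting dᵢ = m·dₒ gives 1/f = (1 + 1/m)/dₒ, hence dₒ = f·(1 + 1/m).
dₒ = 56.84 × (1 + 1/0.694) = 56.84 × 2.44092 ≈ 138.742 mm.

138.74 mm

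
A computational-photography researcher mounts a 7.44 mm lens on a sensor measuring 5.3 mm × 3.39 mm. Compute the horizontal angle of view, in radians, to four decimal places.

Angle of view α = 2·arctan(w/2f) with w = 5.3 mm and f = 7.44 mm.
w/2f = 0.35618; arctan(0.35618) ≈ 0.3422 rad, so α ≈ 0.6843 rad.

0.6843 rad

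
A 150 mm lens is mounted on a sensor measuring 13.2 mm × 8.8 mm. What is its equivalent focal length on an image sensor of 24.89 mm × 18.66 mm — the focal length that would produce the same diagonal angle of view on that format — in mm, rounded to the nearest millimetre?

294 mm

Sensor diagonal = √(13.2² + 8.8²) = √251.6800 ≈ 15.8644 mm.
Sensor diagonal = √(24.89² + 18.66²) = √967.7077 ≈ 31.1080 mm.
Equal angle of view means equal diagonal/f ratio, so f₂ = f₁ · (diagonal₂/diagonal₁) = 150 × 31.1080/15.8644.
f₂ = 150 × 1.96087 ≈ 294.130 mm.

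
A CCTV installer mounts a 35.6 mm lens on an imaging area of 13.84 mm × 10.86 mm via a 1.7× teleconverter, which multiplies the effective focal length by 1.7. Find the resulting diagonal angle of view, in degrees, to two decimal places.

Effective focal length f = 35.6 × 1.7 = 60.52 mm.
Sensor diagonal = √(13.84² + 10.86²) = √309.4852 ≈ 17.5922 mm.
α = 2·arctan(17.592 / (2 × 60.52)) = 2·arctan(0.14534) ≈ 16.5392°.

16.54°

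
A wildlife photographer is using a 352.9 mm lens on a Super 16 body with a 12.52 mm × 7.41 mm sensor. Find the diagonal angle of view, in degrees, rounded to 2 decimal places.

2.36°

Sensor diagonal = √(12.52² + 7.41²) = √211.6585 ≈ 14.5485 mm.
Angle of view α = 2·arctan(d/2f) with d = 14.5485 mm and f = 352.9 mm.
d/2f = 0.02061; arctan(0.02061) ≈ 1.1809°, so α ≈ 2.3617°.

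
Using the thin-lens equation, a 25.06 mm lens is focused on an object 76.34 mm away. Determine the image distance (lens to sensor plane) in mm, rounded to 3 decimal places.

1/dᵢ = 1/f − 1/dₒ = 1/25.06 − 1/76.34 = 0.0268049 mm⁻¹.
dᵢ = 1/0.0268049 ≈ 37.3066 mm.

37.307 mm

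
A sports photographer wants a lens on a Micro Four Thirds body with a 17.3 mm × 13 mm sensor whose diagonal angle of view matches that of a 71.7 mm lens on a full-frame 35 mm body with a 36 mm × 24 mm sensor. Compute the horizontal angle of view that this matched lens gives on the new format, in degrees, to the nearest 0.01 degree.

27.12°

Sensor diagonal = √(36² + 24²) = √1872.0000 ≈ 43.2666 mm.
Sensor diagonal = √(17.3² + 13²) = √468.2900 ≈ 21.6400 mm.
Equal diagonal AOV ⇒ f₂ = f₁ · 21.6400/43.2666 = 71.7 × 0.50015 ≈ 35.8611 mm.
Horizontal AOV on the new format = 2·arctan(17.3 / (2 × 35.8611)) = 2·arctan(0.24121) ≈ 27.1224°.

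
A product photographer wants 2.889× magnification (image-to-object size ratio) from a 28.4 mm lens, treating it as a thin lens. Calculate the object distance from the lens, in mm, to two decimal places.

38.23 mm

With m = dᵢ/dₒ and 1/f = 1/dₒ + 1/dᵢ, substituting dᵢ = m·dₒ gives 1/f = (1 + 1/m)/dₒ, hence dₒ = f·(1 + 1/m).
dₒ = 28.4 × (1 + 1/2.889) = 28.4 × 1.34614 ≈ 38.230 mm.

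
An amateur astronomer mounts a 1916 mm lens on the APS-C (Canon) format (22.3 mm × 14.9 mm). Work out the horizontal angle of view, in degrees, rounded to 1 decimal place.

Angle of view α = 2·arctan(w/2f) with w = 22.3 mm and f = 1916 mm.
w/2f = 0.00582; arctan(0.00582) ≈ 0.3334°, so α ≈ 0.6668°.

0.7°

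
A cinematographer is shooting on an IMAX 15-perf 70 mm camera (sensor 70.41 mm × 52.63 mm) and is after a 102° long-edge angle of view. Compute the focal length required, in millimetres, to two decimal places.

28.51 mm

From α = 2·arctan(w/2f) we get f = w / (2·tan(α/2)).
With w = 70.41 mm and α/2 = 51°, tan(α/2) ≈ 1.23490, so f ≈ 70.41 / 2.46979 ≈ 28.5084 mm.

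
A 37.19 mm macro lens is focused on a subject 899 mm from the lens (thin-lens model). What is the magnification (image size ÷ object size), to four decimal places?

Thin lens: 1/f = 1/dₒ + 1/dᵢ → 1/dᵢ = 1/37.19 − 1/899 = 0.0257766 mm⁻¹, so dᵢ ≈ 38.7949 mm.
Magnification m = dᵢ/dₒ = 38.7949/899 ≈ 0.04315.

0.0432×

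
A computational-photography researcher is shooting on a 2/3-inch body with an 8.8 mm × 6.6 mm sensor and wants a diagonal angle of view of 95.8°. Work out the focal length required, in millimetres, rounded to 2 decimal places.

4.97 mm

Sensor diagonal = √(8.8² + 6.6²) = √121.0000 ≈ 11.0000 mm.
From α = 2·arctan(d/2f) we get f = d / (2·tan(α/2)).
With d = 11.0000 mm and α/2 = 47.9°, tan(α/2) ≈ 1.10672, so f ≈ 11.0000 / 2.21344 ≈ 4.9696 mm.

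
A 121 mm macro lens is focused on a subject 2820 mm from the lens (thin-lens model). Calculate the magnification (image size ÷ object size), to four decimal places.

0.0448×

Thin lens: 1/f = 1/dₒ + 1/dᵢ → 1/dᵢ = 1/121 − 1/2820 = 0.0079099 mm⁻¹, so dᵢ ≈ 126.4246 mm.
Magnification m = dᵢ/dₒ = 126.4246/2820 ≈ 0.04483.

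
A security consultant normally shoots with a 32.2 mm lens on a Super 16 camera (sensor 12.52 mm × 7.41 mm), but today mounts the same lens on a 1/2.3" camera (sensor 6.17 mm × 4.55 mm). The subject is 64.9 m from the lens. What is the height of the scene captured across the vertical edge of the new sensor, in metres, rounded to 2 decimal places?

9.17 m

The focal length stays 32.2 mm; the relevant sensor dimension is now h = 4.55 mm. Object distance dₒ = 64.9 m = 64900 mm.
Thin-lens field height W = h·(dₒ − f)/f = 4.55 × (64900 − 32.2)/32.2 ≈ 9166.102 mm = 9.1661 m.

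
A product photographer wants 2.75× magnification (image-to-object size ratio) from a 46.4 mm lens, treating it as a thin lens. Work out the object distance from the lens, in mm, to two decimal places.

63.27 mm

With m = dᵢ/dₒ and 1/f = 1/dₒ + 1/dᵢ, substituting dᵢ = m·dₒ gives 1/f = (1 + 1/m)/dₒ, hence dₒ = f·(1 + 1/m).
dₒ = 46.4 × (1 + 1/2.75) = 46.4 × 1.36364 ≈ 63.273 mm.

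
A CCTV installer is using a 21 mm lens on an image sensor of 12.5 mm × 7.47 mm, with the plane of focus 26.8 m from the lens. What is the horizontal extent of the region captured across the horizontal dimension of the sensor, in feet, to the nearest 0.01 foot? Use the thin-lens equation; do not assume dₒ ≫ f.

dₒ: 26.8 m = 26800 mm.
Similar triangles through the lens centre give W/dₒ = w/dᵢ; with 1/f = 1/dₒ + 1/dᵢ this gives W = w·(dₒ − f)/f.
W = 12.5 mm × (26800 − 21) / 21 = 12.5 × 1275.1905 ≈ 15939.881 mm = 15939.881/304.8 ft = 52.2962 ft.

52.30 ft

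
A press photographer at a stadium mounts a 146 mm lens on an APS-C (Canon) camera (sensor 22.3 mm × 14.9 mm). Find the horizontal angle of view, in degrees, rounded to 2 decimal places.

Angle of view α = 2·arctan(w/2f) with w = 22.3 mm and f = 146 mm.
w/2f = 0.07637; arctan(0.07637) ≈ 4.3672°, so α ≈ 8.7344°.

8.73°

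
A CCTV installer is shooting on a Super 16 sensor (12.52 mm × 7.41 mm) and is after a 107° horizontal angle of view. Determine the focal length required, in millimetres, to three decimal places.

From α = 2·arctan(w/2f) we get f = w / (2·tan(α/2)).
With w = 12.52 mm and α/2 = 53.5°, tan(α/2) ≈ 1.35142, so f ≈ 12.52 / 2.70284 ≈ 4.6322 mm.

4.632 mm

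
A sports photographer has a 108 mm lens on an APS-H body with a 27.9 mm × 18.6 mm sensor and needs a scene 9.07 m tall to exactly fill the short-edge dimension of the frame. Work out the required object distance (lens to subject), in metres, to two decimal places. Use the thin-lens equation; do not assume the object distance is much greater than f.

52.77 m

W: 9.07 m = 9070 mm.
Magnification m = h/W = dᵢ/dₒ; combined with 1/f = 1/dₒ + 1/dᵢ this gives dₒ = f·(1 + W/h).
dₒ = 108 mm × (1 + 9070/18.6) = 108 × 488.6344 ≈ 52772.516 mm = 52.7725 m.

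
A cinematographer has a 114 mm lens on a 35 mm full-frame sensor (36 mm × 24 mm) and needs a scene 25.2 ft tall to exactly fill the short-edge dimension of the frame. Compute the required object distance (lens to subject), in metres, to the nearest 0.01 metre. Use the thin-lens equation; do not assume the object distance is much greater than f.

W: 25.2 ft × 304.8 mm/ft = 7680.96 mm.
Magnification m = h/W = dᵢ/dₒ; combined with 1/f = 1/dₒ + 1/dᵢ this gives dₒ = f·(1 + W/h).
dₒ = 114 mm × (1 + 7680.96/24) = 114 × 321.0400 ≈ 36598.559 mm = 36.5986 m.

36.60 m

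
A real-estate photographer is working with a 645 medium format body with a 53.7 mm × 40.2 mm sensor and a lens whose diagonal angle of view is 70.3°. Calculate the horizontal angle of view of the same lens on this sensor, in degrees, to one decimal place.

Sensor diagonal = √(53.7² + 40.2²) = √4499.7300 ≈ 67.0800 mm.
From the diagonal AOV: f = 67.0800 / (2·tan(35.15°)) = 67.0800 / 1.40823 ≈ 47.6342 mm.
Horizontal AOV = 2·arctan(53.7 / (2 × 47.6342)) = 2·arctan(0.56367) ≈ 58.8174°.

58.8°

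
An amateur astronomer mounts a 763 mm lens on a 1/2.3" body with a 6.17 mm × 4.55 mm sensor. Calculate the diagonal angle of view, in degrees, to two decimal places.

Sensor diagonal = √(6.17² + 4.55²) = √58.7714 ≈ 7.6663 mm.
Angle of view α = 2·arctan(d/2f) with d = 7.6663 mm and f = 763 mm.
d/2f = 0.00502; arctan(0.00502) ≈ 0.2878°, so α ≈ 0.5757°.

0.58°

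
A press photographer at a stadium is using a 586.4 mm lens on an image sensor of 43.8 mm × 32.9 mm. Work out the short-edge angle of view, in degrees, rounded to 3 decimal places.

Angle of view α = 2·arctan(h/2f) with h = 32.9 mm and f = 586.4 mm.
h/2f = 0.02805; arctan(0.02805) ≈ 1.6069°, so α ≈ 3.2137°.

3.214°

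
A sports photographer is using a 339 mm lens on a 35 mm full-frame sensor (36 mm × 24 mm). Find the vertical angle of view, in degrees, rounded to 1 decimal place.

Angle of view α = 2·arctan(h/2f) with h = 24 mm and f = 339 mm.
h/2f = 0.03540; arctan(0.03540) ≈ 2.0273°, so α ≈ 4.0546°.

4.1°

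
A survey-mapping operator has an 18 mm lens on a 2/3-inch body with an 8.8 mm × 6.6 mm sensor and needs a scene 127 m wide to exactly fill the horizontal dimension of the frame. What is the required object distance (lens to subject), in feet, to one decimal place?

852.3 ft

W: 127 m = 127000 mm.
Magnification m = w/W = dᵢ/dₒ; combined with 1/f = 1/dₒ + 1/dᵢ this gives dₒ = f·(1 + W/w).
dₒ = 18 mm × (1 + 127000/8.8) = 18 × 14432.8182 ≈ 259790.727 mm = 259790.727/304.8 ft = 852.332 ft.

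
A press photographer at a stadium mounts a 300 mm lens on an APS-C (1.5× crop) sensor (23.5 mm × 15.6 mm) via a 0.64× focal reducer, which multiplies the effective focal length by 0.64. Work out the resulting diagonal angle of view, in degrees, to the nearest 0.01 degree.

Effective focal length f = 300 × 0.64 = 192 mm.
Sensor diagonal = √(23.5² + 15.6²) = √795.6100 ≈ 28.2066 mm.
α = 2·arctan(28.207 / (2 × 192)) = 2·arctan(0.07345) ≈ 8.4022°.

8.40°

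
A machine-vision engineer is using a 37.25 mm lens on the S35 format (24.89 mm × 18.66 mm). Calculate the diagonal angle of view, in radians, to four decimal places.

Sensor diagonal = √(24.89² + 18.66²) = √967.7077 ≈ 31.1080 mm.
Angle of view α = 2·arctan(d/2f) with d = 31.1080 mm and f = 37.25 mm.
d/2f = 0.41756; arctan(0.41756) ≈ 0.3955 rad, so α ≈ 0.7911 rad.

0.7911 rad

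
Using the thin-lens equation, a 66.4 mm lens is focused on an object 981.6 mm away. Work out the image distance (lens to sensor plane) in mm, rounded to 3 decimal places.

1/dᵢ = 1/f − 1/dₒ = 1/66.4 − 1/981.6 = 0.0140415 mm⁻¹.
dᵢ = 1/0.0140415 ≈ 71.2175 mm.

71.217 mm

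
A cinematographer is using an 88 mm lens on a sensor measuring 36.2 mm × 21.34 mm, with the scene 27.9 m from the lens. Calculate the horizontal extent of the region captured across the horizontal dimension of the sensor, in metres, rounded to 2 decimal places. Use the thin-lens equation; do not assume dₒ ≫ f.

dₒ: 27.9 m = 27900 mm.
Similar triangles through the lens centre give W/dₒ = w/dᵢ; with 1/f = 1/dₒ + 1/dᵢ this gives W = w·(dₒ − f)/f.
W = 36.2 mm × (27900 − 88) / 88 = 36.2 × 316.0455 ≈ 11440.845 mm = 11.4408 m.

11.44 m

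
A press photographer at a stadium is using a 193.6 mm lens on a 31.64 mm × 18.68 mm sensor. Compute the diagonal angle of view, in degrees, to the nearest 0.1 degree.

10.8°

Sensor diagonal = √(31.64² + 18.68²) = √1350.0320 ≈ 36.7428 mm.
Angle of view α = 2·arctan(d/2f) with d = 36.7428 mm and f = 193.6 mm.
d/2f = 0.09489; arctan(0.09489) ≈ 5.4208°, so α ≈ 10.8415°.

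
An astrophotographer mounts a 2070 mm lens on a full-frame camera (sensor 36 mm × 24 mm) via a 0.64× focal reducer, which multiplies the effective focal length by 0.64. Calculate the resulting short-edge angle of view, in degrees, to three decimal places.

1.038°

Effective focal length f = 2070 × 0.64 = 1324.8 mm.
α = 2·arctan(24 / (2 × 1324.8)) = 2·arctan(0.00906) ≈ 1.0379°.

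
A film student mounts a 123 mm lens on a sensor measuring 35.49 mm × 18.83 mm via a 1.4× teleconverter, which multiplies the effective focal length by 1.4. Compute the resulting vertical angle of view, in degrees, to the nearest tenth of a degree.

Effective focal length f = 123 × 1.4 = 172.2 mm.
α = 2·arctan(18.83 / (2 × 172.2)) = 2·arctan(0.05467) ≈ 6.2590°.

6.3°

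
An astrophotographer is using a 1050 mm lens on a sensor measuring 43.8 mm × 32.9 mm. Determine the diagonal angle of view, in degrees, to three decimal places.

2.989°

Sensor diagonal = √(43.8² + 32.9²) = √3000.8500 ≈ 54.7800 mm.
Angle of view α = 2·arctan(d/2f) with d = 54.7800 mm and f = 1050 mm.
d/2f = 0.02609; arctan(0.02609) ≈ 1.4943°, so α ≈ 2.9885°.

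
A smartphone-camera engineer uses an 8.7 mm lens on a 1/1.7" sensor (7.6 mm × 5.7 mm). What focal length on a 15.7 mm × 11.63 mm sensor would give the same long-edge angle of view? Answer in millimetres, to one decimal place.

18.0 mm

Equal angle of view means equal width/f ratio, so f₂ = f₁ · (width₂/width₁) = 8.7 × 15.7/7.6.
f₂ = 8.7 × 2.06579 ≈ 17.972 mm.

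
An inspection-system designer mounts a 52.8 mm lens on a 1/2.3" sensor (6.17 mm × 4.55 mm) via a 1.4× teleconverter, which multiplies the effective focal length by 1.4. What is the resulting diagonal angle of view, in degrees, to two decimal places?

5.94°

Effective focal length f = 52.8 × 1.4 = 73.92 mm.
Sensor diagonal = √(6.17² + 4.55²) = √58.7714 ≈ 7.6663 mm.
α = 2·arctan(7.666 / (2 × 73.92)) = 2·arctan(0.05186) ≈ 5.9368°.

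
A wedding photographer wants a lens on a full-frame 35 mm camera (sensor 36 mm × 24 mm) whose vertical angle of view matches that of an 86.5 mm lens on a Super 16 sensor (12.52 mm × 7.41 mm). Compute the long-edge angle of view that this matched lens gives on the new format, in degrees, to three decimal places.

7.352°

Equal vertical AOV ⇒ f₂ = f₁ · 24/7.41 = 86.5 × 3.23887 ≈ 280.1619 mm.
Long-edge AOV on the new format = 2·arctan(36 / (2 × 280.1619)) = 2·arctan(0.06425) ≈ 7.3522°.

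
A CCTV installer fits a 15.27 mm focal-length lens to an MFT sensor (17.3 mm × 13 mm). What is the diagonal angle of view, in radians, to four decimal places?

1.2329 rad

Sensor diagonal = √(17.3² + 13²) = √468.2900 ≈ 21.6400 mm.
Angle of view α = 2·arctan(d/2f) with d = 21.6400 mm and f = 15.27 mm.
d/2f = 0.70858; arctan(0.70858) ≈ 0.6165 rad, so α ≈ 1.2329 rad.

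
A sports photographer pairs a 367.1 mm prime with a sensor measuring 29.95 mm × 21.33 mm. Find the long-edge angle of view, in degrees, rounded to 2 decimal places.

4.67°

Angle of view α = 2·arctan(w/2f) with w = 29.95 mm and f = 367.1 mm.
w/2f = 0.04079; arctan(0.04079) ≈ 2.3360°, so α ≈ 4.6719°.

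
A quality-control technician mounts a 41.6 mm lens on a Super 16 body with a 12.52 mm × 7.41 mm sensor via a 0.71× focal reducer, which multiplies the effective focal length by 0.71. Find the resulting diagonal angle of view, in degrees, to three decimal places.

27.671°

Effective focal length f = 41.6 × 0.71 = 29.536 mm.
Sensor diagonal = √(12.52² + 7.41²) = √211.6585 ≈ 14.5485 mm.
α = 2·arctan(14.548 / (2 × 29.536)) = 2·arctan(0.24628) ≈ 27.6714°.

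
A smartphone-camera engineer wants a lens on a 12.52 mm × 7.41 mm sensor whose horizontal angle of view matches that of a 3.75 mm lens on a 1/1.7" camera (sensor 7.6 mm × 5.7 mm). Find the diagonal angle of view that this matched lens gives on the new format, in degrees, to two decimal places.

Equal horizontal AOV ⇒ f₂ = f₁ · 12.52/7.6 = 3.75 × 1.64737 ≈ 6.1776 mm.
Sensor diagonal = √(12.52² + 7.41²) = √211.6585 ≈ 14.5485 mm.
Diagonal AOV on the new format = 2·arctan(14.5485 / (2 × 6.1776)) = 2·arctan(1.17751) ≈ 99.3210°.

99.32°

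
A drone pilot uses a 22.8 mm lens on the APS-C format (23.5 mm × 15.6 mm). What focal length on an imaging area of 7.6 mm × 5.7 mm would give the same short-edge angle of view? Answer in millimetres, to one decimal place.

Equal angle of view means equal height/f ratio, so f₂ = f₁ · (height₂/height₁) = 22.8 × 5.7/15.6.
f₂ = 22.8 × 0.36538 ≈ 8.331 mm.

8.3 mm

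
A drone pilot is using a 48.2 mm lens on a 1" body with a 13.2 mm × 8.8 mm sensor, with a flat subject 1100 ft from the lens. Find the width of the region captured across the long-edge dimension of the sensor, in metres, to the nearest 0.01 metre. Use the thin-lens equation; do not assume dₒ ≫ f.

dₒ: 1100 ft × 304.8 mm/ft = 335279.99 mm.
Similar triangles through the lens centre give W/dₒ = w/dᵢ; with 1/f = 1/dₒ + 1/dᵢ this gives W = w·(dₒ − f)/f.
W = 13.2 mm × (335280 − 48.2) / 48.2 = 13.2 × 6955.0164 ≈ 91806.216 mm = 91.8062 m.

91.81 m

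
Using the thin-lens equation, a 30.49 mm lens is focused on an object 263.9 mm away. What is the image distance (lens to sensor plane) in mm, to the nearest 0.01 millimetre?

34.47 mm

1/dᵢ = 1/f − 1/dₒ = 1/30.49 − 1/263.9 = 0.0290083 mm⁻¹.
dᵢ = 1/0.0290083 ≈ 34.4729 mm.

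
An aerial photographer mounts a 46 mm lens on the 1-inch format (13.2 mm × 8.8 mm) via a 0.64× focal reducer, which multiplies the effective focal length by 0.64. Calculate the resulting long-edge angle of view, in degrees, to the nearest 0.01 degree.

Effective focal length f = 46 × 0.64 = 29.44 mm.
α = 2·arctan(13.2 / (2 × 29.44)) = 2·arctan(0.22418) ≈ 25.2718°.

25.27°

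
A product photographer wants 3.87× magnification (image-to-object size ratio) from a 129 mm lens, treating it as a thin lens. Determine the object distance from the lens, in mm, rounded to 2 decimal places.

With m = dᵢ/dₒ and 1/f = 1/dₒ + 1/dᵢ, substituting dᵢ = m·dₒ gives 1/f = (1 + 1/m)/dₒ, hence dₒ = f·(1 + 1/m).
dₒ = 129 × (1 + 1/3.87) = 129 × 1.25840 ≈ 162.333 mm.

162.33 mm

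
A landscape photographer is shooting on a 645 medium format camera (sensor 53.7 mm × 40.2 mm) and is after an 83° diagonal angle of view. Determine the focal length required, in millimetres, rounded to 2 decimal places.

Sensor diagonal = √(53.7² + 40.2²) = √4499.7300 ≈ 67.0800 mm.
From α = 2·arctan(d/2f) we get f = d / (2·tan(α/2)).
With d = 67.0800 mm and α/2 = 41.5°, tan(α/2) ≈ 0.88473, so f ≈ 67.0800 / 1.76945 ≈ 37.9101 mm.

37.91 mm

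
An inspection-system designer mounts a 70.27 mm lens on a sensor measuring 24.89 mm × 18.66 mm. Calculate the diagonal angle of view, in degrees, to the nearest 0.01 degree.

Sensor diagonal = √(24.89² + 18.66²) = √967.7077 ≈ 31.1080 mm.
Angle of view α = 2·arctan(d/2f) with d = 31.1080 mm and f = 70.27 mm.
d/2f = 0.22135; arctan(0.22135) ≈ 12.4810°, so α ≈ 24.9619°.

24.96°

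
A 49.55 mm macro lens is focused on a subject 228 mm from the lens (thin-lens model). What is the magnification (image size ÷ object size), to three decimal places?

Thin lens: 1/f = 1/dₒ + 1/dᵢ → 1/dᵢ = 1/49.55 − 1/228 = 0.0157957 mm⁻¹, so dᵢ ≈ 63.3085 mm.
Magnification m = dᵢ/dₒ = 63.3085/228 ≈ 0.27767.

0.278×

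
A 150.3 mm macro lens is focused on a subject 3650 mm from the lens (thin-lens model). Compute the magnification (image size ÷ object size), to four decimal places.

0.0429×

Thin lens: 1/f = 1/dₒ + 1/dᵢ → 1/dᵢ = 1/150.3 − 1/3650 = 0.0063794 mm⁻¹, so dᵢ ≈ 156.7549 mm.
Magnification m = dᵢ/dₒ = 156.7549/3650 ≈ 0.04295.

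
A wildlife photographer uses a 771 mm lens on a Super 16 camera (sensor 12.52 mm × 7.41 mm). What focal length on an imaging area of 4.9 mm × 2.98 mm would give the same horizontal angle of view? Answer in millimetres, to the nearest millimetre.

302 mm

Equal angle of view means equal width/f ratio, so f₂ = f₁ · (width₂/width₁) = 771 × 4.9/12.52.
f₂ = 771 × 0.39137 ≈ 301.749 mm.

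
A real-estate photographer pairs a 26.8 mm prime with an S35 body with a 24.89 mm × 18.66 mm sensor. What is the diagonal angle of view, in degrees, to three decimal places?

Sensor diagonal = √(24.89² + 18.66²) = √967.7077 ≈ 31.1080 mm.
Angle of view α = 2·arctan(d/2f) with d = 31.1080 mm and f = 26.8 mm.
d/2f = 0.58037; arctan(0.58037) ≈ 30.1297°, so α ≈ 60.2595°.

60.259°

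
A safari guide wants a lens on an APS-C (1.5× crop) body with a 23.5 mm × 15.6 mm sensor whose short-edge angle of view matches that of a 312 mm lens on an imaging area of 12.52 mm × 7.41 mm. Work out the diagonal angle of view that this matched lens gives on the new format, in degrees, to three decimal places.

2.460°

Equal short-edge AOV ⇒ f₂ = f₁ · 15.6/7.41 = 312 × 2.10526 ≈ 656.8421 mm.
Sensor diagonal = √(23.5² + 15.6²) = √795.6100 ≈ 28.2066 mm.
Diagonal AOV on the new format = 2·arctan(28.2066 / (2 × 656.8421)) = 2·arctan(0.02147) ≈ 2.4601°.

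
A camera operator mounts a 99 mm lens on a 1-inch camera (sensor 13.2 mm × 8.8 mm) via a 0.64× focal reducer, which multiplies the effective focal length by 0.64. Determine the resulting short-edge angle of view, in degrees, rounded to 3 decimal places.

Effective focal length f = 99 × 0.64 = 63.36 mm.
α = 2·arctan(8.8 / (2 × 63.36)) = 2·arctan(0.06944) ≈ 7.9450°.

7.945°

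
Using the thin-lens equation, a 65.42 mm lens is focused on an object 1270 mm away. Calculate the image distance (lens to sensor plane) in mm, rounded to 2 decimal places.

1/dᵢ = 1/f − 1/dₒ = 1/65.42 − 1/1270 = 0.0144984 mm⁻¹.
dᵢ = 1/0.0144984 ≈ 68.9729 mm.

68.97 mm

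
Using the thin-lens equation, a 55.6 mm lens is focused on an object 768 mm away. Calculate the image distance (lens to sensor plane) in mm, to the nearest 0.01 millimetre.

59.94 mm

1/dᵢ = 1/f − 1/dₒ = 1/55.6 − 1/768 = 0.0166835 mm⁻¹.
dᵢ = 1/0.0166835 ≈ 59.9394 mm.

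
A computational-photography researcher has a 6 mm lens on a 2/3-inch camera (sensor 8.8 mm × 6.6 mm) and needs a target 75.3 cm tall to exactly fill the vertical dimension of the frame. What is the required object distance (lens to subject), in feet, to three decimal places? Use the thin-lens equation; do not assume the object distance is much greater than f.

2.266 ft

W: 75.3 cm = 753 mm.
Magnification m = h/W = dᵢ/dₒ; combined with 1/f = 1/dₒ + 1/dᵢ this gives dₒ = f·(1 + W/h).
dₒ = 6 mm × (1 + 753/6.6) = 6 × 115.0909 ≈ 690.545 mm = 690.545/304.8 ft = 2.26557 ft.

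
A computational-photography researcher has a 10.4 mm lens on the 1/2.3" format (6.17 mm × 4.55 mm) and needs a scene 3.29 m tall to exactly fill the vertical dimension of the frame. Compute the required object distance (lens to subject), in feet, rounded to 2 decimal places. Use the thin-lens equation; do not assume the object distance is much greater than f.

24.71 ft

W: 3.29 m = 3290 mm.
Magnification m = h/W = dᵢ/dₒ; combined with 1/f = 1/dₒ + 1/dᵢ this gives dₒ = f·(1 + W/h).
dₒ = 10.4 mm × (1 + 3290/4.55) = 10.4 × 724.0769 ≈ 7530.400 mm = 7530.400/304.8 ft = 24.706 ft.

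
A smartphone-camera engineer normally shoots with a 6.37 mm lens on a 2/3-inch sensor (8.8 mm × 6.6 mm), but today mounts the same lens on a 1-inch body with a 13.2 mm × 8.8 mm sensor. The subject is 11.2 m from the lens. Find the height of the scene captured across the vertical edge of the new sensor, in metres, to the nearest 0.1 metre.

The focal length stays 6.37 mm; the relevant sensor dimension is now h = 8.8 mm. Object distance dₒ = 11.2 m = 11200 mm.
Thin-lens field height W = h·(dₒ − f)/f = 8.8 × (11200 − 6.37)/6.37 ≈ 15463.727 mm = 15.4637 m.

15.5 m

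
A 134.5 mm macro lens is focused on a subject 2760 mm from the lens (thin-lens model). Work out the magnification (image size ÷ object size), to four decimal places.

Thin lens: 1/f = 1/dₒ + 1/dᵢ → 1/dᵢ = 1/134.5 − 1/2760 = 0.0070726 mm⁻¹, so dᵢ ≈ 141.3902 mm.
Magnification m = dᵢ/dₒ = 141.3902/2760 ≈ 0.05123.

0.0512×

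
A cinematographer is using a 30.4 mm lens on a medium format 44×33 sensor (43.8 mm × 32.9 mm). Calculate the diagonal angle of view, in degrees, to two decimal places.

Sensor diagonal = √(43.8² + 32.9²) = √3000.8500 ≈ 54.7800 mm.
Angle of view α = 2·arctan(d/2f) with d = 54.7800 mm and f = 30.4 mm.
d/2f = 0.90099; arctan(0.90099) ≈ 42.0184°, so α ≈ 84.0369°.

84.04°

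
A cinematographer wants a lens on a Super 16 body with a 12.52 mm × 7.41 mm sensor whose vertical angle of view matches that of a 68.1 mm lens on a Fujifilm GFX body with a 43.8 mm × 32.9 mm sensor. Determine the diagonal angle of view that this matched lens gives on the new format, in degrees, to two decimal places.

Equal vertical AOV ⇒ f₂ = f₁ · 7.41/32.9 = 68.1 × 0.22523 ≈ 15.3380 mm.
Sensor diagonal = √(12.52² + 7.41²) = √211.6585 ≈ 14.5485 mm.
Diagonal AOV on the new format = 2·arctan(14.5485 / (2 × 15.3380)) = 2·arctan(0.47426) ≈ 50.7464°.

50.75°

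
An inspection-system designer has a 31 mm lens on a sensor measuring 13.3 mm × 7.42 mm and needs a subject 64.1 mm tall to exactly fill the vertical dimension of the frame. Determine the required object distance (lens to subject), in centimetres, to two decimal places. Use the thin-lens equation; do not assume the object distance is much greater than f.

Magnification m = h/W = dᵢ/dₒ; combined with 1/f = 1/dₒ + 1/dᵢ this gives dₒ = f·(1 + W/h).
dₒ = 31 mm × (1 + 64.1/7.42) = 31 × 9.6388 ≈ 298.803 mm = 29.8803 cm.

29.88 cm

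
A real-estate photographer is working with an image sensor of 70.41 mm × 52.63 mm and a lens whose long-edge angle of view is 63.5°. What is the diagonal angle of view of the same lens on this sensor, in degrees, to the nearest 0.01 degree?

75.38°

From the long-edge AOV: f = 70.41 / (2·tan(31.75°)) = 70.41 / 1.23764 ≈ 56.8906 mm.
Sensor diagonal = √(70.41² + 52.63²) = √7727.4850 ≈ 87.9061 mm.
Diagonal AOV = 2·arctan(87.9061 / (2 × 56.8906)) = 2·arctan(0.77259) ≈ 75.3785°.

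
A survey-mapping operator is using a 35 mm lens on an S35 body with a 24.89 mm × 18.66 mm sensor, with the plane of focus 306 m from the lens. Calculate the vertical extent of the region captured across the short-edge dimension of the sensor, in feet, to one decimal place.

535.2 ft

dₒ: 306 m = 306000 mm.
Similar triangles through the lens centre give W/dₒ = h/dᵢ; with 1/f = 1/dₒ + 1/dᵢ this gives W = h·(dₒ − f)/f.
W = 18.66 mm × (306000 − 35) / 35 = 18.66 × 8741.8571 ≈ 163123.054 mm = 163123.054/304.8 ft = 535.181 ft.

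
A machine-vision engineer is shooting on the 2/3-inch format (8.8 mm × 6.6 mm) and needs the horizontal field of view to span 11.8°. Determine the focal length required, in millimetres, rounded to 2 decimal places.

From α = 2·arctan(w/2f) we get f = w / (2·tan(α/2)).
With w = 8.8 mm and α/2 = 5.9°, tan(α/2) ≈ 0.10334, so f ≈ 8.8 / 0.20668 ≈ 42.5779 mm.

42.58 mm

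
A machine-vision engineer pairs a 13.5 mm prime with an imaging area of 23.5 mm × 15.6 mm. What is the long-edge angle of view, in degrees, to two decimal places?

82.07°

Angle of view α = 2·arctan(w/2f) with w = 23.5 mm and f = 13.5 mm.
w/2f = 0.87037; arctan(0.87037) ≈ 41.0353°, so α ≈ 82.0707°.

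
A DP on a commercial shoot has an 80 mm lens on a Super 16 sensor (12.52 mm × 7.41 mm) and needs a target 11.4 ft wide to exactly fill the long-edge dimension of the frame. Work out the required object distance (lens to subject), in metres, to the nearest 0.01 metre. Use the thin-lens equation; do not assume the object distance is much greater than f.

W: 11.4 ft × 304.8 mm/ft = 3474.72 mm.
Magnification m = w/W = dᵢ/dₒ; combined with 1/f = 1/dₒ + 1/dᵢ this gives dₒ = f·(1 + W/w).
dₒ = 80 mm × (1 + 3474.72/12.52) = 80 × 278.5335 ≈ 22282.683 mm = 22.2827 m.

22.28 m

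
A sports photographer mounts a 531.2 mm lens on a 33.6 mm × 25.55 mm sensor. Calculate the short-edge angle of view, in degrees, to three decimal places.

2.755°

Angle of view α = 2·arctan(h/2f) with h = 25.55 mm and f = 531.2 mm.
h/2f = 0.02405; arctan(0.02405) ≈ 1.3777°, so α ≈ 2.7553°.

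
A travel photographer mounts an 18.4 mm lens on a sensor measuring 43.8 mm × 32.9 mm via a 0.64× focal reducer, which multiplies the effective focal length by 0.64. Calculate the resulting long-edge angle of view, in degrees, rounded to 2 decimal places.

123.46°

Effective focal length f = 18.4 × 0.64 = 11.776 mm.
α = 2·arctan(43.8 / (2 × 11.776)) = 2·arctan(1.85971) ≈ 123.4647°.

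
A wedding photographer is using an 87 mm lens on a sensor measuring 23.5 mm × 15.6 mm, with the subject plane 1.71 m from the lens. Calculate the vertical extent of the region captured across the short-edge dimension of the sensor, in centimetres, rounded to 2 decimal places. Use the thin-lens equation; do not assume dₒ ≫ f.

29.10 cm

dₒ: 1.71 m = 1710 mm.
Similar triangles through the lens centre give W/dₒ = h/dᵢ; with 1/f = 1/dₒ + 1/dᵢ this gives W = h·(dₒ − f)/f.
W = 15.6 mm × (1710 − 87) / 87 = 15.6 × 18.6552 ≈ 291.021 mm = 29.1021 cm.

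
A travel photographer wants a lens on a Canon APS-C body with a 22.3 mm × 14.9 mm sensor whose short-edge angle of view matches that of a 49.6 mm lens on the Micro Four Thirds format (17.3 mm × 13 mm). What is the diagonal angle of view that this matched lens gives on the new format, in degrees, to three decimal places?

Equal short-edge AOV ⇒ f₂ = f₁ · 14.9/13 = 49.6 × 1.14615 ≈ 56.8492 mm.
Sensor diagonal = √(22.3² + 14.9²) = √719.3000 ≈ 26.8198 mm.
Diagonal AOV on the new format = 2·arctan(26.8198 / (2 × 56.8492)) = 2·arctan(0.23589) ≈ 26.5452°.

26.545°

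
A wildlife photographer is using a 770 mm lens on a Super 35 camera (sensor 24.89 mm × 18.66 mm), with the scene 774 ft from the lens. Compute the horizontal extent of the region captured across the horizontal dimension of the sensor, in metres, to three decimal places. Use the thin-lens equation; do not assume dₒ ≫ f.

7.601 m

dₒ: 774 ft × 304.8 mm/ft = 235915.19 mm.
Similar triangles through the lens centre give W/dₒ = w/dᵢ; with 1/f = 1/dₒ + 1/dᵢ this gives W = w·(dₒ − f)/f.
W = 24.89 mm × (235915 − 770) / 770 = 24.89 × 305.3834 ≈ 7600.992 mm = 7.60099 m.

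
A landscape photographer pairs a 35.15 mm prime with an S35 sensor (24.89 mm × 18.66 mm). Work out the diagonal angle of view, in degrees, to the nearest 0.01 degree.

47.74°

Sensor diagonal = √(24.89² + 18.66²) = √967.7077 ≈ 31.1080 mm.
Angle of view α = 2·arctan(d/2f) with d = 31.1080 mm and f = 35.15 mm.
d/2f = 0.44250; arctan(0.44250) ≈ 23.8696°, so α ≈ 47.7391°.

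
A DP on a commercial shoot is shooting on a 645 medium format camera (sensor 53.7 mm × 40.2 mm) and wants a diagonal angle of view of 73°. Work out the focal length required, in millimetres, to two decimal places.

45.33 mm

Sensor diagonal = √(53.7² + 40.2²) = √4499.7300 ≈ 67.0800 mm.
From α = 2·arctan(d/2f) we get f = d / (2·tan(α/2)).
With d = 67.0800 mm and α/2 = 36.5°, tan(α/2) ≈ 0.73996, so f ≈ 67.0800 / 1.47992 ≈ 45.3267 mm.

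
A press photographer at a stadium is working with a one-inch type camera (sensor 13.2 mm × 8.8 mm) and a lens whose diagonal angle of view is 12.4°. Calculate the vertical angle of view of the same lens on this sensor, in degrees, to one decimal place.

Sensor diagonal = √(13.2² + 8.8²) = √251.6800 ≈ 15.8644 mm.
From the diagonal AOV: f = 15.8644 / (2·tan(6.2°)) = 15.8644 / 0.21727 ≈ 73.0173 mm.
Vertical AOV = 2·arctan(8.8 / (2 × 73.0173)) = 2·arctan(0.06026) ≈ 6.8969°.

6.9°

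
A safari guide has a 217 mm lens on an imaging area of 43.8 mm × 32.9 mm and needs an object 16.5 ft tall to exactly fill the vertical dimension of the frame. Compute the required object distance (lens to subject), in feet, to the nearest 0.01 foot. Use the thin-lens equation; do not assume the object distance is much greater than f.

W: 16.5 ft × 304.8 mm/ft = 5029.20 mm.
Magnification m = h/W = dᵢ/dₒ; combined with 1/f = 1/dₒ + 1/dᵢ this gives dₒ = f·(1 + W/h).
dₒ = 217 mm × (1 + 5029.2/32.9) = 217 × 153.8632 ≈ 33388.318 mm = 33388.318/304.8 ft = 109.542 ft.

109.54 ft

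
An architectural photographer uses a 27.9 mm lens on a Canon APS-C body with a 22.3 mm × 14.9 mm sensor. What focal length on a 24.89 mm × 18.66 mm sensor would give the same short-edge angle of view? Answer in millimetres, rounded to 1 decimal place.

Equal angle of view means equal height/f ratio, so f₂ = f₁ · (height₂/height₁) = 27.9 × 18.66/14.9.
f₂ = 27.9 × 1.25235 ≈ 34.941 mm.

34.9 mm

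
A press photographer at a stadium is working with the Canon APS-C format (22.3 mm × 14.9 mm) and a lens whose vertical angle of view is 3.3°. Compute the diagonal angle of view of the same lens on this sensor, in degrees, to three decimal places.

From the vertical AOV: f = 14.9 / (2·tan(1.65°)) = 14.9 / 0.05761 ≈ 258.6276 mm.
Sensor diagonal = √(22.3² + 14.9²) = √719.3000 ≈ 26.8198 mm.
Diagonal AOV = 2·arctan(26.8198 / (2 × 258.6276)) = 2·arctan(0.05185) ≈ 5.9363°.

5.936°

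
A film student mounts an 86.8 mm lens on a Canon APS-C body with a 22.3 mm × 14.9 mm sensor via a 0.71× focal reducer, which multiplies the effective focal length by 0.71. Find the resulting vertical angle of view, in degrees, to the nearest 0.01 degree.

13.79°

Effective focal length f = 86.8 × 0.71 = 61.628 mm.
α = 2·arctan(14.9 / (2 × 61.628)) = 2·arctan(0.12089) ≈ 13.7857°.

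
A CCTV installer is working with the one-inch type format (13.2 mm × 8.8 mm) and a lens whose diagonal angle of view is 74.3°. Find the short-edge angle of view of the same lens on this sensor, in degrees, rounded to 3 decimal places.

Sensor diagonal = √(13.2² + 8.8²) = √251.6800 ≈ 15.8644 mm.
From the diagonal AOV: f = 15.8644 / (2·tan(37.15°)) = 15.8644 / 1.51533 ≈ 10.4693 mm.
Short-edge AOV = 2·arctan(8.8 / (2 × 10.4693)) = 2·arctan(0.42028) ≈ 45.5919°.

45.592°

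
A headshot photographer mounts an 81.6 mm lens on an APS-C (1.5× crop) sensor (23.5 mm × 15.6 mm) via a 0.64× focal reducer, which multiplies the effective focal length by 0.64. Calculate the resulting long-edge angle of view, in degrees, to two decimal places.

25.36°

Effective focal length f = 81.6 × 0.64 = 52.224 mm.
α = 2·arctan(23.5 / (2 × 52.224)) = 2·arctan(0.22499) ≈ 25.3599°.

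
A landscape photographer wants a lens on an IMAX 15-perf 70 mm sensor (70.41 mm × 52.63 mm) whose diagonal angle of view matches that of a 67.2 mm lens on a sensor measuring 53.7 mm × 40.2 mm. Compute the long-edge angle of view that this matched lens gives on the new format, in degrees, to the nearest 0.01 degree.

43.58°

Sensor diagonal = √(53.7² + 40.2²) = √4499.7300 ≈ 67.0800 mm.
Sensor diagonal = √(70.41² + 52.63²) = √7727.4850 ≈ 87.9061 mm.
Equal diagonal AOV ⇒ f₂ = f₁ · 87.9061/67.0800 = 67.2 × 1.31047 ≈ 88.0633 mm.
Long-edge AOV on the new format = 2·arctan(70.41 / (2 × 88.0633)) = 2·arctan(0.39977) ≈ 43.5800°.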